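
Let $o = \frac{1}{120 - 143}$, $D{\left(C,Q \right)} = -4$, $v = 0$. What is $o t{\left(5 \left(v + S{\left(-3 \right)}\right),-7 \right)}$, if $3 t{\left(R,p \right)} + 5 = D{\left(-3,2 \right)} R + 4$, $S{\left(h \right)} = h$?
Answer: $- \frac{59}{69} \approx -0.85507$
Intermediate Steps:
$t{\left(R,p \right)} = - \frac{1}{3} - \frac{4 R}{3}$ ($t{\left(R,p \right)} = - \frac{5}{3} + \frac{- 4 R + 4}{3} = - \frac{5}{3} + \frac{4 - 4 R}{3} = - \frac{5}{3} - \left(- \frac{4}{3} + \frac{4 R}{3}\right) = - \frac{1}{3} - \frac{4 R}{3}$)
$o = - \frac{1}{23}$ ($o = \frac{1}{-23} = - \frac{1}{23} \approx -0.043478$)
$o t{\left(5 \left(v + S{\left(-3 \right)}\right),-7 \right)} = - \frac{- \frac{1}{3} - \frac{4 \cdot 5 \left(0 - 3\right)}{3}}{23} = - \frac{- \frac{1}{3} - \frac{4 \cdot 5 \left(-3\right)}{3}}{23} = - \frac{- \frac{1}{3} - -20}{23} = - \frac{- \frac{1}{3} + 20}{23} = \left(- \frac{1}{23}\right) \frac{59}{3} = - \frac{59}{69}$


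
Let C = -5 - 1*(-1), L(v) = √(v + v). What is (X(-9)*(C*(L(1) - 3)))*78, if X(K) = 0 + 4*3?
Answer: 11232 - 3744*√2 ≈ 5937.2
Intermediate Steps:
X(K) = 12 (X(K) = 0 + 12 = 12)
L(v) = √2*√v (L(v) = √(2*v) = √2*√v)
C = -4 (C = -5 + 1 = -4)
(X(-9)*(C*(L(1) - 3)))*78 = (12*(-4*(√2*√1 - 3)))*78 = (12*(-4*(√2*1 - 3)))*78 = (12*(-4*(√2 - 3)))*78 = (12*(-4*(-3 + √2)))*78 = (12*(12 - 4*√2))*78 = (144 - 48*√2)*78 = 11232 - 3744*√2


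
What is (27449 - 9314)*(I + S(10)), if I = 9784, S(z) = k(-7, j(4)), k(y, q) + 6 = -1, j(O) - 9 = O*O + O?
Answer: 177305895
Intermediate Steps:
j(O) = 9 + O + O**2 (j(O) = 9 + (O*O + O) = 9 + (O**2 + O) = 9 + (O + O**2) = 9 + O + O**2)
k(y, q) = -7 (k(y, q) = -6 - 1 = -7)
S(z) = -7
(27449 - 9314)*(I + S(10)) = (27449 - 9314)*(9784 - 7) = 18135*9777 = 177305895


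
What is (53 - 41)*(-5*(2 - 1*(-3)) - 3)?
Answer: -336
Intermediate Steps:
(53 - 41)*(-5*(2 - 1*(-3)) - 3) = 12*(-5*(2 + 3) - 3) = 12*(-5*5 - 3) = 12*(-25 - 3) = 12*(-28) = -336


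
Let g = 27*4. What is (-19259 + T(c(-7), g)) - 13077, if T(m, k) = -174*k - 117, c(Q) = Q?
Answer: -51245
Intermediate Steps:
g = 108
T(m, k) = -117 - 174*k
(-19259 + T(c(-7), g)) - 13077 = (-19259 + (-117 - 174*108)) - 13077 = (-19259 + (-117 - 18792)) - 13077 = (-19259 - 18909) - 13077 = -38168 - 13077 = -51245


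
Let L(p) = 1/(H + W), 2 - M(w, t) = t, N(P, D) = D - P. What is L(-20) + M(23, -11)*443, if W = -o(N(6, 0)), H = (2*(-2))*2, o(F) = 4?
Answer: 69107/12 ≈ 5758.9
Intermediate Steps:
M(w, t) = 2 - t
H = -8 (H = -4*2 = -8)
W = -4 (W = -1*4 = -4)
L(p) = -1/12 (L(p) = 1/(-8 - 4) = 1/(-12) = -1/12)
L(-20) + M(23, -11)*443 = -1/12 + (2 - 1*(-11))*443 = -1/12 + (2 + 11)*443 = -1/12 + 13*443 = -1/12 + 5759 = 69107/12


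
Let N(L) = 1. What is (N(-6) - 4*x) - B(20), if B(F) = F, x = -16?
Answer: 45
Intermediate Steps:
(N(-6) - 4*x) - B(20) = (1 - 4*(-16)) - 1*20 = (1 - 1*(-64)) - 20 = (1 + 64) - 20 = 65 - 20 = 45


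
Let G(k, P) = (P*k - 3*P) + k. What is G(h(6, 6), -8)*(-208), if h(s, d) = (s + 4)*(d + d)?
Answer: 169728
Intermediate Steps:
h(s, d) = 2*d*(4 + s) (h(s, d) = (4 + s)*(2*d) = 2*d*(4 + s))
G(k, P) = k - 3*P + P*k (G(k, P) = (-3*P + P*k) + k = k - 3*P + P*k)
G(h(6, 6), -8)*(-208) = (2*6*(4 + 6) - 3*(-8) - 16*6*(4 + 6))*(-208) = (2*6*10 + 24 - 16*6*10)*(-208) = (120 + 24 - 8*120)*(-208) = (120 + 24 - 960)*(-208) = -816*(-208) = 169728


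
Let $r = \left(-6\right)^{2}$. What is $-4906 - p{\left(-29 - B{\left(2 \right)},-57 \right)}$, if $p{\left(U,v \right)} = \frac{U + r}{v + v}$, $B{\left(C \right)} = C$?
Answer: $- \frac{559279}{114} \approx -4906.0$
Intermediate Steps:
$r = 36$
$p{\left(U,v \right)} = \frac{36 + U}{2 v}$ ($p{\left(U,v \right)} = \frac{U + 36}{v + v} = \frac{36 + U}{2 v}$)
$-4906 - p{\left(-29 - B{\left(2 \right)},-57 \right)} = -4906 - \frac{36 - 31}{2 \left(-57\right)} = -4906 - \frac{1}{2} \left(- \frac{1}{57}\right) \left(36 - 31\right) = -4906 - \frac{1}{2} \left(- \frac{1}{57}\right) 5 = -4906 - - \frac{5}{114} = -4906 + \frac{5}{114} = - \frac{559279}{114}$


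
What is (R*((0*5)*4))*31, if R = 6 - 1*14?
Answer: 0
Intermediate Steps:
R = -8 (R = 6 - 14 = -8)
(R*((0*5)*4))*31 = -8*0*5*4*31 = -0*4*31 = -8*0*31 = 0*31 = 0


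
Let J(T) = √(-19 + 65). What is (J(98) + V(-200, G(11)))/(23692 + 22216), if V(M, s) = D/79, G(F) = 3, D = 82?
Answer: 41/1813366 + √46/45908 ≈ 0.00017035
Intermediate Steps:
J(T) = √46
V(M, s) = 82/79
(J(98) + V(-200, G(11)))/(23692 + 22216) = (√46 + 82/79)/(23692 + 22216) = (82/79 + √46)/45908 = (82/79 + √46)*(1/45908) = 41/1813366 + √46/45908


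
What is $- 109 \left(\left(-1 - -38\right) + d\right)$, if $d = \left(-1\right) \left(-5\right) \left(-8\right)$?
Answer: $327$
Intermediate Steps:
$d = -40$ ($d = 5 \left(-8\right) = -40$)
$- 109 \left(\left(-1 - -38\right) + d\right) = - 109 \left(\left(-1 - -38\right) - 40\right) = - 109 \left(\left(-1 + 38\right) - 40\right) = - 109 \left(37 - 40\right) = \left(-109\right) \left(-3\right) = 327$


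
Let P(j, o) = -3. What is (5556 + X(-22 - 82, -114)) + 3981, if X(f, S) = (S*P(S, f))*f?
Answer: -26031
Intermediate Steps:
X(f, S) = -3*S*f (X(f, S) = (S*(-3))*f = (-3*S)*f = -3*S*f)
(5556 + X(-22 - 82, -114)) + 3981 = (5556 - 3*(-114)*(-22 - 82)) + 3981 = (5556 - 3*(-114)*(-104)) + 3981 = (5556 - 35568) + 3981 = -30012 + 3981 = -26031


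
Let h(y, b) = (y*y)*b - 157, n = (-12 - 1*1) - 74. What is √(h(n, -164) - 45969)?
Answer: 13*I*√7618 ≈ 1134.7*I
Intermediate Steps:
n = -87 (n = (-12 - 1) - 74 = -13 - 74 = -87)
h(y, b) = -157 + b*y² (h(y, b) = y²*b - 157 = b*y² - 157 = -157 + b*y²)
√(h(n, -164) - 45969) = √((-157 - 164*(-87)²) - 45969) = √((-157 - 164*7569) - 45969) = √((-157 - 1241316) - 45969) = √(-1241473 - 45969) = √(-1287442) = 13*I*√7618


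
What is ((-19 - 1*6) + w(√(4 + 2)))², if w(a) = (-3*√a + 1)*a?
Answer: (25 - √6 + 3*6^(¾))² ≈ 1159.5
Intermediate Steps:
w(a) = a*(1 - 3*√a) (w(a) = (1 - 3*√a)*a = a*(1 - 3*√a))
((-19 - 1*6) + w(√(4 + 2)))² = ((-19 - 1*6) + (√(4 + 2) - 3*(4 + 2)^(¾)))² = ((-19 - 6) + (√6 - 3*6^(¾)))² = (-25 + (√6 - 3*6^(¾)))² = (-25 + √6 - 3*6^(¾))²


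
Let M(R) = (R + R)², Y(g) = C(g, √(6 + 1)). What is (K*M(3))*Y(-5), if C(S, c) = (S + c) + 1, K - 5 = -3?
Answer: -288 + 72*√7 ≈ -97.506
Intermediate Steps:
K = 2 (K = 5 - 3 = 2)
C(S, c) = 1 + S + c
Y(g) = 1 + g + √7 (Y(g) = 1 + g + √(6 + 1) = 1 + g + √7)
M(R) = 4*R² (M(R) = (2*R)² = 4*R²)
(K*M(3))*Y(-5) = (2*(4*3²))*(1 - 5 + √7) = (2*(4*9))*(-4 + √7) = (2*36)*(-4 + √7) = 72*(-4 + √7) = -288 + 72*√7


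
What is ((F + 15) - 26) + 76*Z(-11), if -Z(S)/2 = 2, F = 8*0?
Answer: -315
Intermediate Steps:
F = 0
Z(S) = -4 (Z(S) = -2*2 = -4)
((F + 15) - 26) + 76*Z(-11) = ((0 + 15) - 26) + 76*(-4) = (15 - 26) - 304 = -11 - 304 = -315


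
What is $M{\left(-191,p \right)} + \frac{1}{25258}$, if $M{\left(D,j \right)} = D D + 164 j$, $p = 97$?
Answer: $\frac{1323241363}{25258} \approx 52389.0$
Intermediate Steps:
$M{\left(D,j \right)} = D^{2} + 164 j$
$M{\left(-191,p \right)} + \frac{1}{25258} = \left(\left(-191\right)^{2} + 164 \cdot 97\right) + \frac{1}{25258} = \left(36481 + 15908\right) + \frac{1}{25258} = 52389 + \frac{1}{25258} = \frac{1323241363}{25258}$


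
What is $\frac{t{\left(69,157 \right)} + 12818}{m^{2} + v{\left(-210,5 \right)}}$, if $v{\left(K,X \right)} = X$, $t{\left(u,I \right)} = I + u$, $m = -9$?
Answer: $\frac{6522}{43} \approx 151.67$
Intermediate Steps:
$\frac{t{\left(69,157 \right)} + 12818}{m^{2} + v{\left(-210,5 \right)}} = \frac{\left(157 + 69\right) + 12818}{\left(-9\right)^{2} + 5} = \frac{226 + 12818}{81 + 5} = \frac{13044}{86} = 13044 \cdot \frac{1}{86} = \frac{6522}{43}$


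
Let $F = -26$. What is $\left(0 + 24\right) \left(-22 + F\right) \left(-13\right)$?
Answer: $14976$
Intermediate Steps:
$\left(0 + 24\right) \left(-22 + F\right) \left(-13\right) = \left(0 + 24\right) \left(-22 - 26\right) \left(-13\right) = 24 \left(-48\right) \left(-13\right) = \left(-1152\right) \left(-13\right) = 14976$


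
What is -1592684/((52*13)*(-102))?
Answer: 398171/17238 ≈ 23.098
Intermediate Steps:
-1592684/((52*13)*(-102)) = -1592684/(676*(-102)) = -1592684/(-68952) = -1592684*(-1/68952) = 398171/17238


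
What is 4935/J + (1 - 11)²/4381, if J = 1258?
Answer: 21746035/5511298 ≈ 3.9457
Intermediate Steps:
4935/J + (1 - 11)²/4381 = 4935/1258 + (1 - 11)²/4381 = 4935*(1/1258) + (-10)²*(1/4381) = 4935/1258 + 100*(1/4381) = 4935/1258 + 100/4381 = 21746035/5511298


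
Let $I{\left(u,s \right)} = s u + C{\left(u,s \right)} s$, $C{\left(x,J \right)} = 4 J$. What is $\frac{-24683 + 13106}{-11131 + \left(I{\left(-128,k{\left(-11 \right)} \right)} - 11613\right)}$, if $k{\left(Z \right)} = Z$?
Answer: $\frac{11577}{20852} \approx 0.5552$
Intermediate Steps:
$I{\left(u,s \right)} = 4 s^{2} + s u$ ($I{\left(u,s \right)} = s u + 4 s s = s u + 4 s^{2} = 4 s^{2} + s u$)
$\frac{-24683 + 13106}{-11131 + \left(I{\left(-128,k{\left(-11 \right)} \right)} - 11613\right)} = \frac{-24683 + 13106}{-11131 - \left(11613 + 11 \left(-128 + 4 \left(-11\right)\right)\right)} = - \frac{11577}{-11131 - \left(11613 + 11 \left(-128 - 44\right)\right)} = - \frac{11577}{-11131 - 9721} = - \frac{11577}{-20852} = \left(-11577\right) \left(- \frac{1}{20852}\right) = \frac{11577}{20852}$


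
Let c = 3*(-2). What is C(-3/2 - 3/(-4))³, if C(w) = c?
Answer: -216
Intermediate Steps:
c = -6
C(w) = -6
C(-3/2 - 3/(-4))³ = (-6)³ = -216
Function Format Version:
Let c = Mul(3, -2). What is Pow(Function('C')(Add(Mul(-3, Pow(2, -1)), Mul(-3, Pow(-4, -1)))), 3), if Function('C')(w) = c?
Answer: -216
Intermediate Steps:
c = -6
Function('C')(w) = -6
Pow(Function('C')(Add(Mul(-3, Pow(2, -1)), Mul(-3, Pow(-4, -1)))), 3) = Pow(-6, 3) = -216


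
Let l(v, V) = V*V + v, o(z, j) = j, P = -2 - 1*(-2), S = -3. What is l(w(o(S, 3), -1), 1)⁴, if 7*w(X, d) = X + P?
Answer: 10000/2401 ≈ 4.1649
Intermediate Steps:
P = 0 (P = -2 + 2 = 0)
w(X, d) = X/7 (w(X, d) = (X + 0)/7 = X/7)
l(v, V) = v + V² (l(v, V) = V² + v = v + V²)
l(w(o(S, 3), -1), 1)⁴ = ((⅐)*3 + 1²)⁴ = (3/7 + 1)⁴ = (10/7)⁴ = 10000/2401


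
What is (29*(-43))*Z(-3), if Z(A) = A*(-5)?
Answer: -18705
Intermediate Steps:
Z(A) = -5*A
(29*(-43))*Z(-3) = (29*(-43))*(-5*(-3)) = -1247*15 = -18705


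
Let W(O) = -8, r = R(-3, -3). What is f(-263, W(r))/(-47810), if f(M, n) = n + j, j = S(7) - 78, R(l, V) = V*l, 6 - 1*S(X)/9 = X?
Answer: 19/9562 ≈ 0.0019870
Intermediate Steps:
S(X) = 54 - 9*X
j = -87 (j = (54 - 9*7) - 78 = (54 - 63) - 78 = -9 - 78 = -87)
r = 9 (r = -3*(-3) = 9)
f(M, n) = -87 + n (f(M, n) = n - 87 = -87 + n)
f(-263, W(r))/(-47810) = (-87 - 8)/(-47810) = -95*(-1/47810) = 19/9562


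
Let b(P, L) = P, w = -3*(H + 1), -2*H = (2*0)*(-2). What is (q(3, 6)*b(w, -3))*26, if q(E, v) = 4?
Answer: -312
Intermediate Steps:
H = 0 (H = -2*0*(-2)/2 = -0*(-2) = -½*0 = 0)
w = -3 (w = -3*(0 + 1) = -3*1 = -3)
(q(3, 6)*b(w, -3))*26 = (4*(-3))*26 = -12*26 = -312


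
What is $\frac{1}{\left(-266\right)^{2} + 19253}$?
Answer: $\frac{1}{90009} \approx 1.111 \cdot 10^{-5}$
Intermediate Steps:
$\frac{1}{\left(-266\right)^{2} + 19253} = \frac{1}{70756 + 19253} = \frac{1}{90009}$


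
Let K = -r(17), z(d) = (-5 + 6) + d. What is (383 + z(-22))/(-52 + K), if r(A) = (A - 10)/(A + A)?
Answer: -12308/1775 ≈ -6.9341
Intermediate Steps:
r(A) = (-10 + A)/(2*A) (r(A) = (-10 + A)/((2*A)) = (-10 + A)*(1/(2*A)) = (-10 + A)/(2*A))
z(d) = 1 + d
K = -7/34 (K = -(-10 + 17)/(2*17) = -7/(2*17) = -1*7/34 = -7/34 ≈ -0.20588)
(383 + z(-22))/(-52 + K) = (383 + (1 - 22))/(-52 - 7/34) = (383 - 21)/(-1775/34) = 362*(-34/1775) = -12308/1775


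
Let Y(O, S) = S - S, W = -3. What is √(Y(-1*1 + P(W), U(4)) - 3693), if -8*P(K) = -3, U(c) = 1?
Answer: I*√3693 ≈ 60.77*I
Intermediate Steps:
P(K) = 3/8 (P(K) = -⅛*(-3) = 3/8)
Y(O, S) = 0
√(Y(-1*1 + P(W), U(4)) - 3693) = √(0 - 3693) = √(-3693) = I*√3693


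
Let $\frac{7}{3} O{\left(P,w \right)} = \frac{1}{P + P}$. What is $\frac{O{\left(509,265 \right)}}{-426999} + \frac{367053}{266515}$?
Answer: $\frac{372288995362259}{270316825281370} \approx 1.3772$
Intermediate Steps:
$O{\left(P,w \right)} = \frac{3}{14 P}$ ($O{\left(P,w \right)} = \frac{3}{7 \left(P + P\right)} = \frac{3}{7 \cdot 2 P} = \frac{3 \frac{1}{2 P}}{7} = \frac{3}{14 P}$)
$\frac{O{\left(509,265 \right)}}{-426999} + \frac{367053}{266515} = \frac{\frac{3}{14} \cdot \frac{1}{509}}{-426999} + \frac{367053}{266515} = \frac{3}{14} \cdot \frac{1}{509} \left(- \frac{1}{426999}\right) + 367053 \cdot \frac{1}{266515} = \frac{3}{7126} \left(- \frac{1}{426999}\right) + \frac{367053}{266515} = - \frac{1}{1014264958} + \frac{367053}{266515} = \frac{372288995362259}{270316825281370}$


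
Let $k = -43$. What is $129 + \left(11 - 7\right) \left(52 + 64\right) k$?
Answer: $-19823$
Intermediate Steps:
$129 + \left(11 - 7\right) \left(52 + 64\right) k = 129 + \left(11 - 7\right) \left(52 + 64\right) \left(-43\right) = 129 + 4 \cdot 116 \left(-43\right) = 129 + 464 \left(-43\right) = 129 - 19952 = -19823$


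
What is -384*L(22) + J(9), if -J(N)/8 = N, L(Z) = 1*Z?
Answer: -8520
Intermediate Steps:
L(Z) = Z
J(N) = -8*N
-384*L(22) + J(9) = -384*22 - 8*9 = -8448 - 72 = -8520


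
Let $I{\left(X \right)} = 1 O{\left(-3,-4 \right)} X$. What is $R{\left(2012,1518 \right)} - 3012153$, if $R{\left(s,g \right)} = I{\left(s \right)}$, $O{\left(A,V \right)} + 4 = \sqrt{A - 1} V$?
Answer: $-3020201 - 16096 i \approx -3.0202 \cdot 10^{6} - 16096.0 i$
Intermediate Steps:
$O{\left(A,V \right)} = -4 + V \sqrt{-1 + A}$ ($O{\left(A,V \right)} = -4 + \sqrt{A - 1} V = -4 + \sqrt{-1 + A} V = -4 + V \sqrt{-1 + A}$)
$I{\left(X \right)} = X \left(-4 - 8 i\right)$ ($I{\left(X \right)} = 1 \left(-4 - 4 \sqrt{-1 - 3}\right) X = 1 \left(-4 - 4 \sqrt{-4}\right) X = 1 \left(-4 - 4 \cdot 2 i\right) X = 1 \left(-4 - 8 i\right) X = \left(-4 - 8 i\right) X = X \left(-4 - 8 i\right)$)
$R{\left(s,g \right)} = s \left(-4 - 8 i\right)$
$R{\left(2012,1518 \right)} - 3012153 = 2012 \left(-4 - 8 i\right) - 3012153 = \left(-8048 - 16096 i\right) - 3012153 = -3020201 - 16096 i$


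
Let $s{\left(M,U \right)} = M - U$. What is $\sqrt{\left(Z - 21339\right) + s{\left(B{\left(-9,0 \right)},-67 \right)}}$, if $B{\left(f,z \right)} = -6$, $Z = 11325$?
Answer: $i \sqrt{9953} \approx 99.765 i$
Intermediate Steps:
$\sqrt{\left(Z - 21339\right) + s{\left(B{\left(-9,0 \right)},-67 \right)}} = \sqrt{\left(11325 - 21339\right) - -61} = \sqrt{\left(11325 - 21339\right) + \left(-6 + 67\right)} = \sqrt{-10014 + 61} = \sqrt{-9953} = i \sqrt{9953}$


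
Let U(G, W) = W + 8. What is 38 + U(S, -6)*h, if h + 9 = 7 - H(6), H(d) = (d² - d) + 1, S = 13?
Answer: -28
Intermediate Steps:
U(G, W) = 8 + W
H(d) = 1 + d² - d
h = -33 (h = -9 + (7 - (1 + 6² - 1*6)) = -9 + (7 - (1 + 36 - 6)) = -9 + (7 - 1*31) = -9 + (7 - 31) = -9 - 24 = -33)
38 + U(S, -6)*h = 38 + (8 - 6)*(-33) = 38 + 2*(-33) = 38 - 66 = -28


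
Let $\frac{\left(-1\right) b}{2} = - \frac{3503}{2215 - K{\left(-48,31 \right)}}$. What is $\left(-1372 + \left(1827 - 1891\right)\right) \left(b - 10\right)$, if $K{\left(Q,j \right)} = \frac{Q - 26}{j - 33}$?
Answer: $\frac{10607732}{1089} \approx 9740.8$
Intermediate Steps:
$K{\left(Q,j \right)} = \frac{-26 + Q}{-33 + j}$
$b = \frac{3503}{1089}$ ($b = - 2 \left(- \frac{3503}{2215 - \frac{-26 - 48}{-33 + 31}}\right) = - 2 \left(- \frac{3503}{2215 - \frac{1}{-2} \left(-74\right)}\right) = - 2 \left(- \frac{3503}{2215 - \left(- \frac{1}{2}\right) \left(-74\right)}\right) = - 2 \left(- \frac{3503}{2215 - 37}\right) = - 2 \left(- \frac{3503}{2178}\right) = - 2 \left(\left(-3503\right) \frac{1}{2178}\right) = \left(-2\right) \left(- \frac{3503}{2178}\right) = \frac{3503}{1089} \approx 3.2167$)
$\left(-1372 + \left(1827 - 1891\right)\right) \left(b - 10\right) = \left(-1372 + \left(1827 - 1891\right)\right) \left(\frac{3503}{1089} - 10\right) = \left(-1372 + \left(1827 - 1891\right)\right) \left(\frac{3503}{1089} + \left(-127 + 117\right)\right) = \left(-1372 - 64\right) \left(\frac{3503}{1089} - 10\right) = \left(-1436\right) \left(- \frac{7387}{1089}\right) = \frac{10607732}{1089}$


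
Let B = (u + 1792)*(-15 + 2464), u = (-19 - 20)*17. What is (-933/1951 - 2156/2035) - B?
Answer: -997957316136/360935 ≈ -2.7649e+6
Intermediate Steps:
u = -663 (u = -39*17 = -663)
B = 2764921 (B = (-663 + 1792)*(-15 + 2464) = 1129*2449 = 2764921)
(-933/1951 - 2156/2035) - B = (-933/1951 - 2156/2035) - 1*2764921 = (-933*1/1951 - 2156*1/2035) - 2764921 = (-933/1951 - 196/185) - 2764921 = -555001/360935 - 2764921 = -997957316136/360935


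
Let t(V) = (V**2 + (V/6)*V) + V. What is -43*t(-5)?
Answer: -6235/6 ≈ -1039.2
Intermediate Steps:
t(V) = V + 7*V**2/6 (t(V) = (V**2 + (V*(1/6))*V) + V = (V**2 + (V/6)*V) + V = (V**2 + V**2/6) + V = 7*V**2/6 + V = V + 7*V**2/6)
-43*t(-5) = -43*(-5)*(6 + 7*(-5))/6 = -43*(-5)*(6 - 35)/6 = -43*(-5)*(-29)/6 = -43*145/6 = -6235/6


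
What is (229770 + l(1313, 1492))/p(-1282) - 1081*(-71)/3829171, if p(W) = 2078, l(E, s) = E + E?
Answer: 445021756147/3978508669 ≈ 111.86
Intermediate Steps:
l(E, s) = 2*E
(229770 + l(1313, 1492))/p(-1282) - 1081*(-71)/3829171 = (229770 + 2*1313)/2078 - 1081*(-71)/3829171 = (229770 + 2626)*(1/2078) + 76751*(1/3829171) = 232396*(1/2078) + 76751/3829171 = 116198/1039 + 76751/3829171 = 445021756147/3978508669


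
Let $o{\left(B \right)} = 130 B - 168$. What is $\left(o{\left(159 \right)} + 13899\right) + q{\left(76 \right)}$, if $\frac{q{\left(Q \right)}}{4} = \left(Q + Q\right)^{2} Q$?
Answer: $7058017$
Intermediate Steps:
$o{\left(B \right)} = -168 + 130 B$
$q{\left(Q \right)} = 16 Q^{3}$ ($q{\left(Q \right)} = 4 \left(Q + Q\right)^{2} Q = 4 \left(2 Q\right)^{2} Q = 4 \cdot 4 Q^{2} Q = 4 \cdot 4 Q^{3} = 16 Q^{3}$)
$\left(o{\left(159 \right)} + 13899\right) + q{\left(76 \right)} = \left(\left(-168 + 130 \cdot 159\right) + 13899\right) + 16 \cdot 76^{3} = \left(\left(-168 + 20670\right) + 13899\right) + 16 \cdot 438976 = \left(20502 + 13899\right) + 7023616 = 34401 + 7023616 = 7058017$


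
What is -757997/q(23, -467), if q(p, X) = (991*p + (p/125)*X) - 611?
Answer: -94749625/2762009 ≈ -34.305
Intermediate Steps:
q(p, X) = -611 + 991*p + X*p/125 (q(p, X) = (991*p + (p*(1/125))*X) - 611 = (991*p + (p/125)*X) - 611 = (991*p + X*p/125) - 611 = -611 + 991*p + X*p/125)
-757997/q(23, -467) = -757997/(-611 + 991*23 + (1/125)*(-467)*23) = -757997/(-611 + 22793 - 10741/125) = -757997/2762009/125 = -757997*125/2762009 = -94749625/2762009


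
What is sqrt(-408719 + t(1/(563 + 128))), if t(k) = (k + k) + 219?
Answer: 9*I*sqrt(2408036878)/691 ≈ 639.14*I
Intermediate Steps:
t(k) = 219 + 2*k (t(k) = 2*k + 219 = 219 + 2*k)
sqrt(-408719 + t(1/(563 + 128))) = sqrt(-408719 + (219 + 2/(563 + 128))) = sqrt(-408719 + (219 + 2/691)) = sqrt(-408719 + 151331/691) = sqrt(-282273498/691) = 9*I*sqrt(2408036878)/691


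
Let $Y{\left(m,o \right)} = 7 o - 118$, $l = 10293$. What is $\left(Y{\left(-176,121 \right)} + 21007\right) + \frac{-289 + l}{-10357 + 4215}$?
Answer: $\frac{66746254}{3071} \approx 21734.0$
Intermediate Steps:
$Y{\left(m,o \right)} = -118 + 7 o$
$\left(Y{\left(-176,121 \right)} + 21007\right) + \frac{-289 + l}{-10357 + 4215} = \left(\left(-118 + 7 \cdot 121\right) + 21007\right) + \frac{-289 + 10293}{-10357 + 4215} = \left(\left(-118 + 847\right) + 21007\right) + \frac{10004}{-6142} = \left(729 + 21007\right) + 10004 \left(- \frac{1}{6142}\right) = 21736 - \frac{5002}{3071} = \frac{66746254}{3071}$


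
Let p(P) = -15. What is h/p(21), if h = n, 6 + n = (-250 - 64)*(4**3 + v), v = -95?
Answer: -9728/15 ≈ -648.53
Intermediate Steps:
n = 9728 (n = -6 + (-250 - 64)*(4**3 - 95) = -6 - 314*(64 - 95) = -6 - 314*(-31) = -6 + 9734 = 9728)
h = 9728
h/p(21) = 9728/(-15) = 9728*(-1/15) = -9728/15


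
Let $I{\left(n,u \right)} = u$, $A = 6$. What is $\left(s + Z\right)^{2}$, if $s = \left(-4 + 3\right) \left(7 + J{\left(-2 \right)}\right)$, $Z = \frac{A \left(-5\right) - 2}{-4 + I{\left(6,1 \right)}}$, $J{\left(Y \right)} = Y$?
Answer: $\frac{289}{9} \approx 32.111$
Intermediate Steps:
$Z = \frac{32}{3}$ ($Z = \frac{6 \left(-5\right) - 2}{-4 + 1} = \frac{-30 - 2}{-3} = \left(-32\right) \left(- \frac{1}{3}\right) = \frac{32}{3} \approx 10.667$)
$s = -5$ ($s = \left(-4 + 3\right) \left(7 - 2\right) = \left(-1\right) 5 = -5$)
$\left(s + Z\right)^{2} = \left(-5 + \frac{32}{3}\right)^{2} = \left(\frac{17}{3}\right)^{2} = \frac{289}{9}$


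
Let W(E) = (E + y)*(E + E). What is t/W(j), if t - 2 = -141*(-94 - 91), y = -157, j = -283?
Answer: 26087/249040 ≈ 0.10475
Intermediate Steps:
t = 26087 (t = 2 - 141*(-94 - 91) = 2 - 141*(-185) = 2 + 26085 = 26087)
W(E) = 2*E*(-157 + E) (W(E) = (E - 157)*(E + E) = (-157 + E)*(2*E) = 2*E*(-157 + E))
t/W(j) = 26087/((2*(-283)*(-157 - 283))) = 26087/((2*(-283)*(-440))) = 26087/249040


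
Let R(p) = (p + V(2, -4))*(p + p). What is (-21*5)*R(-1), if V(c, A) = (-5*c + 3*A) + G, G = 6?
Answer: -3570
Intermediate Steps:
V(c, A) = 6 - 5*c + 3*A (V(c, A) = (-5*c + 3*A) + 6 = 6 - 5*c + 3*A)
R(p) = 2*p*(-16 + p) (R(p) = (p + (6 - 5*2 + 3*(-4)))*(p + p) = (p + (6 - 10 - 12))*(2*p) = (p - 16)*(2*p) = (-16 + p)*(2*p) = 2*p*(-16 + p))
(-21*5)*R(-1) = (-21*5)*(2*(-1)*(-16 - 1)) = -210*(-1)*(-17) = -105*34 = -3570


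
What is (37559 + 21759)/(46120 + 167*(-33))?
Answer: 59318/40609 ≈ 1.4607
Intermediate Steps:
(37559 + 21759)/(46120 + 167*(-33)) = 59318/(46120 - 5511) = 59318/40609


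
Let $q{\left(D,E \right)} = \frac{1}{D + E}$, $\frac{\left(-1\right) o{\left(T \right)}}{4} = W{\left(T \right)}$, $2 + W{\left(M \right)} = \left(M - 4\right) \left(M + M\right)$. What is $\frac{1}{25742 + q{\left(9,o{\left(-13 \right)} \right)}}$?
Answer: $\frac{1751}{45074241} \approx 3.8847 \cdot 10^{-5}$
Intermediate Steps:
$W{\left(M \right)} = -2 + 2 M \left(-4 + M\right)$ ($W{\left(M \right)} = -2 + \left(M - 4\right) \left(M + M\right) = -2 + \left(-4 + M\right) 2 M = -2 + 2 M \left(-4 + M\right)$)
$o{\left(T \right)} = 8 - 8 T^{2} + 32 T$ ($o{\left(T \right)} = - 4 \left(-2 - 8 T + 2 T^{2}\right) = 8 - 8 T^{2} + 32 T$)
$\frac{1}{25742 + q{\left(9,o{\left(-13 \right)} \right)}} = \frac{1}{25742 + \frac{1}{9 + \left(8 - 8 \left(-13\right)^{2} + 32 \left(-13\right)\right)}} = \frac{1}{25742 + \frac{1}{9 - 1760}} = \frac{1}{25742 + \frac{1}{-1751}} = \frac{1}{25742 - \frac{1}{1751}} = \frac{1}{\frac{45074241}{1751}} = \frac{1751}{45074241}$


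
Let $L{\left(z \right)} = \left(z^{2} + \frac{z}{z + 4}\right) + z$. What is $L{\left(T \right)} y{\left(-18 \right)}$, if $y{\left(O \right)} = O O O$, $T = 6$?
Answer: $- \frac{1242216}{5} \approx -2.4844 \cdot 10^{5}$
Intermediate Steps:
$y{\left(O \right)} = O^{3}$ ($y{\left(O \right)} = O^{2} O = O^{3}$)
$L{\left(z \right)} = z + z^{2} + \frac{z}{4 + z}$ ($L{\left(z \right)} = \left(z^{2} + \frac{z}{4 + z}\right) + z = z + z^{2} + \frac{z}{4 + z}$)
$L{\left(T \right)} y{\left(-18 \right)} = \frac{6 \left(5 + 6^{2} + 5 \cdot 6\right)}{4 + 6} \left(-18\right)^{3} = \frac{6 \left(5 + 36 + 30\right)}{10} \left(-5832\right) = 6 \cdot \frac{1}{10} \cdot 71 \left(-5832\right) = \frac{213}{5} \left(-5832\right) = - \frac{1242216}{5}$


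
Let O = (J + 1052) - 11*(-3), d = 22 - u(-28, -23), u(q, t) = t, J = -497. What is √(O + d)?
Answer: √633 ≈ 25.159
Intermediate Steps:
d = 45 (d = 22 - 1*(-23) = 22 + 23 = 45)
O = 588 (O = (-497 + 1052) - 11*(-3) = 555 + 33 = 588)
√(O + d) = √(588 + 45) = √633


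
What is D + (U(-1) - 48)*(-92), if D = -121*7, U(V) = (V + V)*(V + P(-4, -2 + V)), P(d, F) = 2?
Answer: 3753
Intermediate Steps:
U(V) = 2*V*(2 + V) (U(V) = (V + V)*(V + 2) = (2*V)*(2 + V) = 2*V*(2 + V))
D = -847
D + (U(-1) - 48)*(-92) = -847 + (2*(-1)*(2 - 1) - 48)*(-92) = -847 + (2*(-1)*1 - 48)*(-92) = -847 + (-2 - 48)*(-92) = -847 - 50*(-92) = -847 + 4600 = 3753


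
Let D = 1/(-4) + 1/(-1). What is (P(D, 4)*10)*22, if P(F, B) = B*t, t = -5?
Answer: -4400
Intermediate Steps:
D = -5/4 (D = 1*(-¼) + 1*(-1) = -¼ - 1 = -5/4 ≈ -1.2500)
P(F, B) = -5*B (P(F, B) = B*(-5) = -5*B)
(P(D, 4)*10)*22 = (-5*4*10)*22 = -20*10*22 = -200*22 = -4400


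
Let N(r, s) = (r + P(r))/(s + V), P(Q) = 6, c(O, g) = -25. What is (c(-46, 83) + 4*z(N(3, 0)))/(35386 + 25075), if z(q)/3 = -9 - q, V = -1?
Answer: -25/60461 ≈ -0.00041349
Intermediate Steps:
N(r, s) = (6 + r)/(-1 + s) (N(r, s) = (r + 6)/(s - 1) = (6 + r)/(-1 + s))
z(q) = -27 - 3*q (z(q) = 3*(-9 - q) = -27 - 3*q)
(c(-46, 83) + 4*z(N(3, 0)))/(35386 + 25075) = (-25 + 4*(-27 - 3*(6 + 3)/(-1 + 0)))/(35386 + 25075) = (-25 + 4*(-27 - 3*9/(-1)))/60461 = (-25 + 4*(-27 - (-3)*9))*(1/60461) = (-25 + 4*(-27 - 3*(-9)))*(1/60461) = (-25 + 4*(-27 + 27))*(1/60461) = (-25 + 4*0)*(1/60461) = (-25 + 0)*(1/60461) = -25*1/60461 = -25/60461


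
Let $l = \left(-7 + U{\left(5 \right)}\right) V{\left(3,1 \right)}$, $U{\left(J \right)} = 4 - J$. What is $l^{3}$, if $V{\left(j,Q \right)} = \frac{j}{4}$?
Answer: $-216$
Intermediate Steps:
$V{\left(j,Q \right)} = \frac{j}{4}$ ($V{\left(j,Q \right)} = j \frac{1}{4} = \frac{j}{4}$)
$l = -6$ ($l = \left(-7 + \left(4 - 5\right)\right) \frac{1}{4} \cdot 3 = \left(-7 + \left(4 - 5\right)\right) \frac{3}{4} = \left(-7 - 1\right) \frac{3}{4} = \left(-8\right) \frac{3}{4} = -6$)
$l^{3} = \left(-6\right)^{3} = -216$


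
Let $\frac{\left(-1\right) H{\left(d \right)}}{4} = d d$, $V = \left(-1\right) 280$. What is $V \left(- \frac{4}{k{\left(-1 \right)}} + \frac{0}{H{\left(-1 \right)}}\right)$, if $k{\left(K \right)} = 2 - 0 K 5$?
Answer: $560$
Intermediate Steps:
$V = -280$
$k{\left(K \right)} = 2$ ($k{\left(K \right)} = 2 - 0 \cdot 5 = 2 - 0 = 2 + 0 = 2$)
$H{\left(d \right)} = - 4 d^{2}$ ($H{\left(d \right)} = - 4 d d = - 4 d^{2}$)
$V \left(- \frac{4}{k{\left(-1 \right)}} + \frac{0}{H{\left(-1 \right)}}\right) = - 280 \left(- \frac{4}{2} + \frac{0}{\left(-4\right) \left(-1\right)^{2}}\right) = - 280 \left(\left(-4\right) \frac{1}{2} + \frac{0}{\left(-4\right) 1}\right) = - 280 \left(-2 + \frac{0}{-4}\right) = - 280 \left(-2 + 0 \left(- \frac{1}{4}\right)\right) = - 280 \left(-2 + 0\right) = \left(-280\right) \left(-2\right) = 560$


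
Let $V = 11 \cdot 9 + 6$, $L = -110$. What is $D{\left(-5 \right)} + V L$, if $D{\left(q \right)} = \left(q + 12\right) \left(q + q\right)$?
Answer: $-11620$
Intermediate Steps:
$D{\left(q \right)} = 2 q \left(12 + q\right)$ ($D{\left(q \right)} = \left(12 + q\right) 2 q = 2 q \left(12 + q\right)$)
$V = 105$ ($V = 99 + 6 = 105$)
$D{\left(-5 \right)} + V L = 2 \left(-5\right) \left(12 - 5\right) + 105 \left(-110\right) = 2 \left(-5\right) 7 - 11550 = -70 - 11550 = -11620$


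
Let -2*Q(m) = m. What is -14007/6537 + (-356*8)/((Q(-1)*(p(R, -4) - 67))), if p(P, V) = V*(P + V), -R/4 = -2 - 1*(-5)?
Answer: 12397577/6537 ≈ 1896.5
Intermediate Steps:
Q(m) = -m/2
R = -12 (R = -4*(-2 - 1*(-5)) = -4*(-2 + 5) = -4*3 = -12)
-14007/6537 + (-356*8)/((Q(-1)*(p(R, -4) - 67))) = -14007/6537 + (-356*8)/(((-½*(-1))*(-4*(-12 - 4) - 67))) = -14007*1/6537 - 2848*2/(-4*(-16) - 67) = -4669/2179 - 2848*2/(64 - 67) = -4669/2179 - 2848/((½)*(-3)) = -4669/2179 - 2848/(-3/2) = -4669/2179 - 2848*(-⅔) = -4669/2179 + 5696/3 = 12397577/6537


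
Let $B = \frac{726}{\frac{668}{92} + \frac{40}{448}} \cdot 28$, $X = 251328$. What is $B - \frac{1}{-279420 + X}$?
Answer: $\frac{735517788155}{265946964} \approx 2765.7$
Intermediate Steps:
$B = \frac{26182464}{9467}$ ($B = \frac{726}{668 \cdot \frac{1}{92} + 40 \cdot \frac{1}{448}} \cdot 28 = \frac{726}{\frac{167}{23} + \frac{5}{56}} \cdot 28 = \frac{726}{\frac{9467}{1288}} \cdot 28 = 726 \cdot \frac{1288}{9467} \cdot 28 = \frac{935088}{9467} \cdot 28 = \frac{26182464}{9467} \approx 2765.7$)
$B - \frac{1}{-279420 + X} = \frac{26182464}{9467} - \frac{1}{-279420 + 251328} = \frac{26182464}{9467} - \frac{1}{-28092} = \frac{26182464}{9467} - - \frac{1}{28092} = \frac{26182464}{9467} + \frac{1}{28092} = \frac{735517788155}{265946964}$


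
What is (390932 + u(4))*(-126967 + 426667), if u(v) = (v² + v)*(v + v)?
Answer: 117210272400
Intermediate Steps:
u(v) = 2*v*(v + v²) (u(v) = (v + v²)*(2*v) = 2*v*(v + v²))
(390932 + u(4))*(-126967 + 426667) = (390932 + 2*4²*(1 + 4))*(-126967 + 426667) = (390932 + 2*16*5)*299700 = (390932 + 160)*299700 = 391092*299700 = 117210272400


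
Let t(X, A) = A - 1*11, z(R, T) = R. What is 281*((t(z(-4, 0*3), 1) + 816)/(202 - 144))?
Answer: 113243/29 ≈ 3904.9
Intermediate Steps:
t(X, A) = -11 + A (t(X, A) = A - 11 = -11 + A)
281*((t(z(-4, 0*3), 1) + 816)/(202 - 144)) = 281*(((-11 + 1) + 816)/(202 - 144)) = 281*((-10 + 816)/58) = 281*(806*(1/58)) = 281*(403/29) = 113243/29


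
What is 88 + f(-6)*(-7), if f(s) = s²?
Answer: -164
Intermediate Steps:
88 + f(-6)*(-7) = 88 + (-6)²*(-7) = 88 + 36*(-7) = 88 - 252 = -164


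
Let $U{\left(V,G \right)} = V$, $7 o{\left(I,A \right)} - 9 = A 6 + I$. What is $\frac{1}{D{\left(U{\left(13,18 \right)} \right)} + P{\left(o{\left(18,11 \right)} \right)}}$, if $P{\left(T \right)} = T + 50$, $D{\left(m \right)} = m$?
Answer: $\frac{7}{534} \approx 0.013109$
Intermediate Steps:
$o{\left(I,A \right)} = \frac{9}{7} + \frac{I}{7} + \frac{6 A}{7}$ ($o{\left(I,A \right)} = \frac{9}{7} + \frac{A 6 + I}{7} = \frac{9}{7} + \frac{6 A + I}{7} = \frac{9}{7} + \frac{I + 6 A}{7} = \frac{9}{7} + \left(\frac{I}{7} + \frac{6 A}{7}\right) = \frac{9}{7} + \frac{I}{7} + \frac{6 A}{7}$)
$P{\left(T \right)} = 50 + T$
$\frac{1}{D{\left(U{\left(13,18 \right)} \right)} + P{\left(o{\left(18,11 \right)} \right)}} = \frac{1}{13 + \left(50 + \left(\frac{9}{7} + \frac{1}{7} \cdot 18 + \frac{6}{7} \cdot 11\right)\right)} = \frac{1}{13 + \left(50 + \left(\frac{9}{7} + \frac{18}{7} + \frac{66}{7}\right)\right)} = \frac{1}{13 + \left(50 + \frac{93}{7}\right)} = \frac{1}{13 + \frac{443}{7}} = \frac{1}{\frac{534}{7}} = \frac{7}{534}$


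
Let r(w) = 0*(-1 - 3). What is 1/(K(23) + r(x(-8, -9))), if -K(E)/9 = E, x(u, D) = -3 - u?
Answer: -1/207 ≈ -0.0048309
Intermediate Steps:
K(E) = -9*E
r(w) = 0 (r(w) = 0*(-4) = 0)
1/(K(23) + r(x(-8, -9))) = 1/(-9*23 + 0) = 1/(-207 + 0) = 1/(-207) = -1/207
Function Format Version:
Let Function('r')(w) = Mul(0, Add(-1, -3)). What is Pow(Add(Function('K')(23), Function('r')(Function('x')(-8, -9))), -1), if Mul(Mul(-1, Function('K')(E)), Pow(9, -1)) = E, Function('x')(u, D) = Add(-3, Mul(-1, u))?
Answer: Rational(-1, 207) ≈ -0.0048309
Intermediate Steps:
Function('K')(E) = Mul(-9, E)
Function('r')(w) = 0 (Function('r')(w) = Mul(0, -4) = 0)
Pow(Add(Function('K')(23), Function('r')(Function('x')(-8, -9))), -1) = Pow(Add(Mul(-9, 23), 0), -1) = Pow(Add(-207, 0), -1) = Pow(-207, -1) = Rational(-1, 207)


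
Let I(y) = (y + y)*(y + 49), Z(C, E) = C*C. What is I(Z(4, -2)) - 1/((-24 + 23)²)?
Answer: 2079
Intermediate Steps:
Z(C, E) = C²
I(y) = 2*y*(49 + y) (I(y) = (2*y)*(49 + y) = 2*y*(49 + y))
I(Z(4, -2)) - 1/((-24 + 23)²) = 2*4²*(49 + 4²) - 1/((-24 + 23)²) = 2*16*(49 + 16) - 1/((-1)²) = 2*16*65 - 1/1 = 2080 - 1*1 = 2080 - 1 = 2079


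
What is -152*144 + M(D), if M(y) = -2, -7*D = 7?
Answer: -21890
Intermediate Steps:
D = -1 (D = -⅐*7 = -1)
-152*144 + M(D) = -152*144 - 2 = -21888 - 2 = -21890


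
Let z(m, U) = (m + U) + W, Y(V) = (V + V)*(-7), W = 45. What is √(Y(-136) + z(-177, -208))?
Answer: 2*√391 ≈ 39.547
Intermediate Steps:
Y(V) = -14*V (Y(V) = (2*V)*(-7) = -14*V)
z(m, U) = 45 + U + m (z(m, U) = (m + U) + 45 = (U + m) + 45 = 45 + U + m)
√(Y(-136) + z(-177, -208)) = √(-14*(-136) + (45 - 208 - 177)) = √(1904 - 340) = √1564 = 2*√391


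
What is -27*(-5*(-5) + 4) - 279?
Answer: -1062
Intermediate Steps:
-27*(-5*(-5) + 4) - 279 = -27*(25 + 4) - 279 = -27*29 - 279 = -783 - 279 = -1062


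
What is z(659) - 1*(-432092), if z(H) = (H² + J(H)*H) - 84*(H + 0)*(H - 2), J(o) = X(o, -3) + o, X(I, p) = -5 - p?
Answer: -35069556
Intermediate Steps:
J(o) = -2 + o (J(o) = (-5 - 1*(-3)) + o = (-5 + 3) + o = -2 + o)
z(H) = H² - 83*H*(-2 + H) (z(H) = (H² + (-2 + H)*H) - 84*(H + 0)*(H - 2) = (H² + H*(-2 + H)) - 84*H*(-2 + H) = H² - 83*H*(-2 + H))
z(659) - 1*(-432092) = 2*659*(83 - 41*659) - 1*(-432092) = 2*659*(83 - 27019) + 432092 = 2*659*(-26936) + 432092 = -35501648 + 432092 = -35069556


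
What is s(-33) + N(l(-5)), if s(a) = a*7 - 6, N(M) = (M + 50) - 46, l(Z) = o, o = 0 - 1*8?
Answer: -241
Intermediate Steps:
o = -8 (o = 0 - 8 = -8)
l(Z) = -8
N(M) = 4 + M (N(M) = (50 + M) - 46 = 4 + M)
s(a) = -6 + 7*a (s(a) = 7*a - 6 = -6 + 7*a)
s(-33) + N(l(-5)) = (-6 + 7*(-33)) + (4 - 8) = (-6 - 231) - 4 = -237 - 4 = -241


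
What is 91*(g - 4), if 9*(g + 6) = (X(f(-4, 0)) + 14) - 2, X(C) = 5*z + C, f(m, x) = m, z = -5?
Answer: -9737/9 ≈ -1081.9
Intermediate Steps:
X(C) = -25 + C (X(C) = 5*(-5) + C = -25 + C)
g = -71/9 (g = -6 + (((-25 - 4) + 14) - 2)/9 = -6 + ((-29 + 14) - 2)/9 = -6 + (-15 - 2)/9 = -6 + (⅑)*(-17) = -6 - 17/9 = -71/9 ≈ -7.8889)
91*(g - 4) = 91*(-71/9 - 4) = 91*(-107/9) = -9737/9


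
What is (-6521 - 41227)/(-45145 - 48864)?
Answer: 47748/94009 ≈ 0.50791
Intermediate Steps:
(-6521 - 41227)/(-45145 - 48864) = -47748/(-94009) = -47748*(-1/94009) = 47748/94009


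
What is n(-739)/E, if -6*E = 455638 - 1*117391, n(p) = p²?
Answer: -1092242/112749 ≈ -9.6874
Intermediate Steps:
E = -112749/2 (E = -(455638 - 1*117391)/6 = -(455638 - 117391)/6 = -⅙*338247 = -112749/2 ≈ -56375.)
n(-739)/E = (-739)²/(-112749/2) = 546121*(-2/112749) = -1092242/112749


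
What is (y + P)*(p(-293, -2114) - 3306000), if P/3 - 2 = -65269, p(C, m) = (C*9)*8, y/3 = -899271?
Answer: 9627331564944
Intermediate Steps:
y = -2697813 (y = 3*(-899271) = -2697813)
p(C, m) = 72*C (p(C, m) = (9*C)*8 = 72*C)
P = -195801 (P = 6 + 3*(-65269) = 6 - 195807 = -195801)
(y + P)*(p(-293, -2114) - 3306000) = (-2697813 - 195801)*(72*(-293) - 3306000) = -2893614*(-21096 - 3306000) = -2893614*(-3327096) = 9627331564944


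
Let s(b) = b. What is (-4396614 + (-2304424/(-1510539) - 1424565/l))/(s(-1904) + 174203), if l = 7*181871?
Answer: -8454963472752717169/331341774854791617 ≈ -25.517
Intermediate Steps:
l = 1273097
(-4396614 + (-2304424/(-1510539) - 1424565/l))/(s(-1904) + 174203) = (-4396614 + (-2304424/(-1510539) - 1424565/1273097))/(-1904 + 174203) = (-4396614 + (-2304424*(-1/1510539) - 1424565*1/1273097))/172299 = (-4396614 + (2304424/1510539 - 1424565/1273097))*(1/172299) = (-4396614 + 781894290593/1923062669283)*(1/172299) = -8454963472752717169/1923062669283*1/172299 = -8454963472752717169/331341774854791617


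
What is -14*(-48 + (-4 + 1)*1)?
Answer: 714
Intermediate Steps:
-14*(-48 + (-4 + 1)*1) = -14*(-48 - 3*1) = -14*(-48 - 3) = -14*(-51) = 714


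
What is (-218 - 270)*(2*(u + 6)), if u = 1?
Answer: -6832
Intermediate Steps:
(-218 - 270)*(2*(u + 6)) = (-218 - 270)*(2*(1 + 6)) = -976*7 = -488*14 = -6832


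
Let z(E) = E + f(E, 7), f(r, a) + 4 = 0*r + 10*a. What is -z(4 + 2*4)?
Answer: -78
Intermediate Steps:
f(r, a) = -4 + 10*a (f(r, a) = -4 + (0*r + 10*a) = -4 + (0 + 10*a) = -4 + 10*a)
z(E) = 66 + E (z(E) = E + (-4 + 10*7) = E + (-4 + 70) = E + 66 = 66 + E)
-z(4 + 2*4) = -(66 + (4 + 2*4)) = -(66 + (4 + 8)) = -(66 + 12) = -1*78 = -78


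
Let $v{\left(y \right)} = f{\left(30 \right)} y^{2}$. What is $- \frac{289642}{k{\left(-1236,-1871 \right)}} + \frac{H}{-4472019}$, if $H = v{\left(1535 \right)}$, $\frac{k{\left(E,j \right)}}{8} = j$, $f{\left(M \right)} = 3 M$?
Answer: $- \frac{104379627489}{3718732244} \approx -28.069$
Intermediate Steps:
$v{\left(y \right)} = 90 y^{2}$ ($v{\left(y \right)} = 3 \cdot 30 y^{2} = 90 y^{2}$)
$k{\left(E,j \right)} = 8 j$
$H = 212060250$ ($H = 90 \cdot 1535^{2} = 90 \cdot 2356225 = 212060250$)
$- \frac{289642}{k{\left(-1236,-1871 \right)}} + \frac{H}{-4472019} = - \frac{289642}{8 \left(-1871\right)} + \frac{212060250}{-4472019} = - \frac{289642}{-14968} + 212060250 \left(- \frac{1}{4472019}\right) = \left(-289642\right) \left(- \frac{1}{14968}\right) - \frac{23562250}{496891} = \frac{144821}{7484} - \frac{23562250}{496891} = - \frac{104379627489}{3718732244}$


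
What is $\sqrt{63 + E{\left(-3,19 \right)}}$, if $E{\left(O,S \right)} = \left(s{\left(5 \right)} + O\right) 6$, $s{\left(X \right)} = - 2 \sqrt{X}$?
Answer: $\sqrt{45 - 12 \sqrt{5}} \approx 4.2623$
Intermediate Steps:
$E{\left(O,S \right)} = - 12 \sqrt{5} + 6 O$ ($E{\left(O,S \right)} = \left(- 2 \sqrt{5} + O\right) 6 = \left(O - 2 \sqrt{5}\right) 6 = - 12 \sqrt{5} + 6 O$)
$\sqrt{63 + E{\left(-3,19 \right)}} = \sqrt{63 + \left(- 12 \sqrt{5} + 6 \left(-3\right)\right)} = \sqrt{63 - \left(18 + 12 \sqrt{5}\right)} = \sqrt{45 - 12 \sqrt{5}}$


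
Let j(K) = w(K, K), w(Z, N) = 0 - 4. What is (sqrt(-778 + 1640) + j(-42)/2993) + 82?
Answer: 245422/2993 + sqrt(862) ≈ 111.36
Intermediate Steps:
w(Z, N) = -4
j(K) = -4
(sqrt(-778 + 1640) + j(-42)/2993) + 82 = (sqrt(-778 + 1640) - 4/2993) + 82 = (sqrt(862) - 4*1/2993) + 82 = (sqrt(862) - 4/2993) + 82 = (-4/2993 + sqrt(862)) + 82 = 245422/2993 + sqrt(862)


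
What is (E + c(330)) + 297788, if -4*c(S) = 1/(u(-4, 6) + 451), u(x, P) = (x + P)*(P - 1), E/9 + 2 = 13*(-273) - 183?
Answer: 487151607/1844 ≈ 2.6418e+5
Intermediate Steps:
E = -33606 (E = -18 + 9*(13*(-273) - 183) = -18 + 9*(-3549 - 183) = -18 + 9*(-3732) = -18 - 33588 = -33606)
u(x, P) = (-1 + P)*(P + x) (u(x, P) = (P + x)*(-1 + P) = (-1 + P)*(P + x))
c(S) = -1/1844 (c(S) = -1/(4*((6² - 1*6 - 1*(-4) + 6*(-4)) + 451)) = -1/(4*((36 - 6 + 4 - 24) + 451)) = -1/(4*(10 + 451)) = -¼/461 = -¼*1/461 = -1/1844)
(E + c(330)) + 297788 = (-33606 - 1/1844) + 297788 = -61969465/1844 + 297788 = 487151607/1844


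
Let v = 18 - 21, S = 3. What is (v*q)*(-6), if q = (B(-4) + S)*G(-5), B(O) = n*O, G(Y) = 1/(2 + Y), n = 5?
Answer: 102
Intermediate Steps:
B(O) = 5*O
q = 17/3 (q = (5*(-4) + 3)/(2 - 5) = (-20 + 3)/(-3) = -17*(-1/3) = 17/3 ≈ 5.6667)
v = -3
(v*q)*(-6) = -3*17/3*(-6) = -17*(-6) = 102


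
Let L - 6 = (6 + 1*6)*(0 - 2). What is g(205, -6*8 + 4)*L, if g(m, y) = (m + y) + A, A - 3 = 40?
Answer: -3672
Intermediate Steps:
A = 43 (A = 3 + 40 = 43)
g(m, y) = 43 + m + y (g(m, y) = (m + y) + 43 = 43 + m + y)
L = -18 (L = 6 + (6 + 1*6)*(0 - 2) = 6 + (6 + 6)*(-2) = 6 + 12*(-2) = 6 - 24 = -18)
g(205, -6*8 + 4)*L = (43 + 205 + (-6*8 + 4))*(-18) = (43 + 205 + (-48 + 4))*(-18) = (43 + 205 - 44)*(-18) = 204*(-18) = -3672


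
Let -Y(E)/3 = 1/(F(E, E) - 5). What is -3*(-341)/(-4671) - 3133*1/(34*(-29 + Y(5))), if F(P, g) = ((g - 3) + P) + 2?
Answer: 9066319/3149811 ≈ 2.8784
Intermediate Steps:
F(P, g) = -1 + P + g (F(P, g) = ((-3 + g) + P) + 2 = (-3 + P + g) + 2 = -1 + P + g)
Y(E) = -3/(-6 + 2*E) (Y(E) = -3/((-1 + E + E) - 5) = -3/((-1 + 2*E) - 5) = -3/(-6 + 2*E))
-3*(-341)/(-4671) - 3133*1/(34*(-29 + Y(5))) = -3*(-341)/(-4671) - 3133*1/(34*(-29 - 3/(-6 + 2*5))) = 1023*(-1/4671) - 3133*1/(34*(-29 - 3/(-6 + 10))) = -341/1557 - 3133*1/(34*(-29 - 3/4)) = -341/1557 - 3133*1/(34*(-29 - 3*¼)) = -341/1557 - 3133*1/(34*(-29 - ¾)) = -341/1557 - 3133/(34*(-119/4)) = -341/1557 - 3133/(-2023/2) = -341/1557 - 3133*(-2/2023) = -341/1557 + 6266/2023 = 9066319/3149811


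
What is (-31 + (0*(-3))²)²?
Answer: 961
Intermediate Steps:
(-31 + (0*(-3))²)² = (-31 + 0²)² = (-31 + 0)² = (-31)² = 961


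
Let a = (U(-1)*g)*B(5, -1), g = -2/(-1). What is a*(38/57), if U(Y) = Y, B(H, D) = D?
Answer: 4/3 ≈ 1.3333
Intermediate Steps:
g = 2 (g = -2*(-1) = 2)
a = 2 (a = -1*2*(-1) = -2*(-1) = 2)
a*(38/57) = 2*(38/57) = 2*(38*(1/57)) = 2*(2/3) = 4/3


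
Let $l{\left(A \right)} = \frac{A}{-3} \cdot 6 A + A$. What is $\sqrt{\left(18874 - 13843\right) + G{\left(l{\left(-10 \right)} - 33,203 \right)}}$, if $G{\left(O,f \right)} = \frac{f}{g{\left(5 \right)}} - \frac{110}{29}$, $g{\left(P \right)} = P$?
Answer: $\frac{324 \sqrt{1015}}{145} \approx 71.188$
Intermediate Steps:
$l{\left(A \right)} = A - 2 A^{2}$ ($l{\left(A \right)} = A \left(- \frac{1}{3}\right) 6 A + A = - \frac{A}{3} \cdot 6 A + A = - 2 A^{2} + A = A - 2 A^{2}$)
$G{\left(O,f \right)} = - \frac{110}{29} + \frac{f}{5}$ ($G{\left(O,f \right)} = \frac{f}{5} - \frac{110}{29} = - \frac{110}{29} + \frac{f}{5}$)
$\sqrt{\left(18874 - 13843\right) + G{\left(l{\left(-10 \right)} - 33,203 \right)}} = \sqrt{\left(18874 - 13843\right) + \left(- \frac{110}{29} + \frac{1}{5} \cdot 203\right)} = \sqrt{5031 + \left(- \frac{110}{29} + \frac{203}{5}\right)} = \sqrt{5031 + \frac{5337}{145}} = \sqrt{\frac{734832}{145}} = \frac{324 \sqrt{1015}}{145}$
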